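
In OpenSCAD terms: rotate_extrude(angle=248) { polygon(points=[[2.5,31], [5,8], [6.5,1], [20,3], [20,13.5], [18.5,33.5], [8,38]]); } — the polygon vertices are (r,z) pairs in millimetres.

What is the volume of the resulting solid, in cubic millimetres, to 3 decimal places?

Volume = 26076.816 mm³

Profile (r,z), 7 vertices: (2.5,31) (5,8) (6.5,1) (20,3) (20,13.5) (18.5,33.5) (8,38)
edge 0: (2.5,31)→(5,8)  cross = 2.5·8 − 5·31 = -135.0000; (r_i+r_j)·cross = 7.5·-135.0000 = -1012.5000
edge 1: (5,8)→(6.5,1)  cross = 5·1 − 6.5·8 = -47.0000; (r_i+r_j)·cross = 11.5·-47.0000 = -540.5000
edge 2: (6.5,1)→(20,3)  cross = 6.5·3 − 20·1 = -0.5000; (r_i+r_j)·cross = 26.5·-0.5000 = -13.2500
edge 3: (20,3)→(20,13.5)  cross = 20·13.5 − 20·3 = 210.0000; (r_i+r_j)·cross = 40·210.0000 = 8400.0000
edge 4: (20,13.5)→(18.5,33.5)  cross = 20·33.5 − 18.5·13.5 = 420.2500; (r_i+r_j)·cross = 38.5·420.2500 = 16179.6250
edge 5: (18.5,33.5)→(8,38)  cross = 18.5·38 − 8·33.5 = 435.0000; (r_i+r_j)·cross = 26.5·435.0000 = 11527.5000
edge 6: (8,38)→(2.5,31)  cross = 8·31 − 2.5·38 = 153.0000; (r_i+r_j)·cross = 10.5·153.0000 = 1606.5000
Σcross = 1035.7500 → A = |Σcross|/2 = 517.8750 mm²
Σ(r_i+r_j)·cross = 36147.3750 → first moment M = |Σ|/6 = 6024.5625
R_c = M/A = 6024.5625/517.8750 = 11.6332 mm
θ = 248° = 4.328417 rad
V = θ·R_c·A = 4.328417·11.6332·517.8750 = 26076.816 mm³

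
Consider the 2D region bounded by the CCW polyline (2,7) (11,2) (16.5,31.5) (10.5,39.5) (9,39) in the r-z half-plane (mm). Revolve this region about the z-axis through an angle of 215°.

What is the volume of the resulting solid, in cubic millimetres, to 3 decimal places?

Volume = 10774.088 mm³

Profile (r,z), 5 vertices: (2,7) (11,2) (16.5,31.5) (10.5,39.5) (9,39)
edge 0: (2,7)→(11,2)  cross = 2·2 − 11·7 = -73.0000; (r_i+r_j)·cross = 13·-73.0000 = -949.0000
edge 1: (11,2)→(16.5,31.5)  cross = 11·31.5 − 16.5·2 = 313.5000; (r_i+r_j)·cross = 27.5·313.5000 = 8621.2500
edge 2: (16.5,31.5)→(10.5,39.5)  cross = 16.5·39.5 − 10.5·31.5 = 321.0000; (r_i+r_j)·cross = 27·321.0000 = 8667.0000
edge 3: (10.5,39.5)→(9,39)  cross = 10.5·39 − 9·39.5 = 54.0000; (r_i+r_j)·cross = 19.5·54.0000 = 1053.0000
edge 4: (9,39)→(2,7)  cross = 9·7 − 2·39 = -15.0000; (r_i+r_j)·cross = 11·-15.0000 = -165.0000
Σcross = 600.5000 → A = |Σcross|/2 = 300.2500 mm²
Σ(r_i+r_j)·cross = 17227.2500 → first moment M = |Σ|/6 = 2871.2083
R_c = M/A = 2871.2083/300.2500 = 9.5627 mm
θ = 215° = 3.752458 rad
V = θ·R_c·A = 3.752458·9.5627·300.2500 = 10774.088 mm³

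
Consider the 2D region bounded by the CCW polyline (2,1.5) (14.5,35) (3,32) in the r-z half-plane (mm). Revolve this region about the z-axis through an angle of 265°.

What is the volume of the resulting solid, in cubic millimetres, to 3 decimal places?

Volume = 5227.256 mm³

Profile (r,z), 3 vertices: (2,1.5) (14.5,35) (3,32)
edge 0: (2,1.5)→(14.5,35)  cross = 2·35 − 14.5·1.5 = 48.2500; (r_i+r_j)·cross = 16.5·48.2500 = 796.1250
edge 1: (14.5,35)→(3,32)  cross = 14.5·32 − 3·35 = 359.0000; (r_i+r_j)·cross = 17.5·359.0000 = 6282.5000
edge 2: (3,32)→(2,1.5)  cross = 3·1.5 − 2·32 = -59.5000; (r_i+r_j)·cross = 5·-59.5000 = -297.5000
Σcross = 347.7500 → A = |Σcross|/2 = 173.8750 mm²
Σ(r_i+r_j)·cross = 6781.1250 → first moment M = |Σ|/6 = 1130.1875
R_c = M/A = 1130.1875/173.8750 = 6.5000 mm
θ = 265° = 4.625123 rad
V = θ·R_c·A = 4.625123·6.5000·173.8750 = 5227.256 mm³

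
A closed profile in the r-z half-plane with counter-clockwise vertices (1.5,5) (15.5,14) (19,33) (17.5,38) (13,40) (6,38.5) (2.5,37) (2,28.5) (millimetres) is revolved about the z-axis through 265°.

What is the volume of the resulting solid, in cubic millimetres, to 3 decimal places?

Volume = 19238.872 mm³

Profile (r,z), 8 vertices: (1.5,5) (15.5,14) (19,33) (17.5,38) (13,40) (6,38.5) (2.5,37) (2,28.5)
edge 0: (1.5,5)→(15.5,14)  cross = 1.5·14 − 15.5·5 = -56.5000; (r_i+r_j)·cross = 17·-56.5000 = -960.5000
edge 1: (15.5,14)→(19,33)  cross = 15.5·33 − 19·14 = 245.5000; (r_i+r_j)·cross = 34.5·245.5000 = 8469.7500
edge 2: (19,33)→(17.5,38)  cross = 19·38 − 17.5·33 = 144.5000; (r_i+r_j)·cross = 36.5·144.5000 = 5274.2500
edge 3: (17.5,38)→(13,40)  cross = 17.5·40 − 13·38 = 206.0000; (r_i+r_j)·cross = 30.5·206.0000 = 6283.0000
edge 4: (13,40)→(6,38.5)  cross = 13·38.5 − 6·40 = 260.5000; (r_i+r_j)·cross = 19·260.5000 = 4949.5000
edge 5: (6,38.5)→(2.5,37)  cross = 6·37 − 2.5·38.5 = 125.7500; (r_i+r_j)·cross = 8.5·125.7500 = 1068.8750
edge 6: (2.5,37)→(2,28.5)  cross = 2.5·28.5 − 2·37 = -2.7500; (r_i+r_j)·cross = 4.5·-2.7500 = -12.3750
edge 7: (2,28.5)→(1.5,5)  cross = 2·5 − 1.5·28.5 = -32.7500; (r_i+r_j)·cross = 3.5·-32.7500 = -114.6250
Σcross = 890.2500 → A = |Σcross|/2 = 445.1250 mm²
Σ(r_i+r_j)·cross = 24957.8750 → first moment M = |Σ|/6 = 4159.6458
R_c = M/A = 4159.6458/445.1250 = 9.3449 mm
θ = 265° = 4.625123 rad
V = θ·R_c·A = 4.625123·9.3449·445.1250 = 19238.872 mm³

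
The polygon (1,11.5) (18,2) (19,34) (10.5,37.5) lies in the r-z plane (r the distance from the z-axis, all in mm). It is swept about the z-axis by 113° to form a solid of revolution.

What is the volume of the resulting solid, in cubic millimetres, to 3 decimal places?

Profile (r,z), 4 vertices: (1,11.5) (18,2) (19,34) (10.5,37.5)
edge 0: (1,11.5)→(18,2)  cross = 1·2 − 18·11.5 = -205.0000; (r_i+r_j)·cross = 19·-205.0000 = -3895.0000
edge 1: (18,2)→(19,34)  cross = 18·34 − 19·2 = 574.0000; (r_i+r_j)·cross = 37·574.0000 = 21238.0000
edge 2: (19,34)→(10.5,37.5)  cross = 19·37.5 − 10.5·34 = 355.5000; (r_i+r_j)·cross = 29.5·355.5000 = 10487.2500
edge 3: (10.5,37.5)→(1,11.5)  cross = 10.5·11.5 − 1·37.5 = 83.2500; (r_i+r_j)·cross = 11.5·83.2500 = 957.3750
Σcross = 807.7500 → A = |Σcross|/2 = 403.8750 mm²
Σ(r_i+r_j)·cross = 28787.6250 → first moment M = |Σ|/6 = 4797.9375
R_c = M/A = 4797.9375/403.8750 = 11.8798 mm
θ = 113° = 1.972222 rad
V = θ·R_c·A = 1.972222·11.8798·403.8750 = 9462.598 mm³

Volume = 9462.598 mm³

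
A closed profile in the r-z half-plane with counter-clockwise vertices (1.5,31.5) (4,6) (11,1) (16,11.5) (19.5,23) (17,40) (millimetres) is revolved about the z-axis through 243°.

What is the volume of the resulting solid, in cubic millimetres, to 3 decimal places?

Volume = 20858.241 mm³

Profile (r,z), 6 vertices: (1.5,31.5) (4,6) (11,1) (16,11.5) (19.5,23) (17,40)
edge 0: (1.5,31.5)→(4,6)  cross = 1.5·6 − 4·31.5 = -117.0000; (r_i+r_j)·cross = 5.5·-117.0000 = -643.5000
edge 1: (4,6)→(11,1)  cross = 4·1 − 11·6 = -62.0000; (r_i+r_j)·cross = 15·-62.0000 = -930.0000
edge 2: (11,1)→(16,11.5)  cross = 11·11.5 − 16·1 = 110.5000; (r_i+r_j)·cross = 27·110.5000 = 2983.5000
edge 3: (16,11.5)→(19.5,23)  cross = 16·23 − 19.5·11.5 = 143.7500; (r_i+r_j)·cross = 35.5·143.7500 = 5103.1250
edge 4: (19.5,23)→(17,40)  cross = 19.5·40 − 17·23 = 389.0000; (r_i+r_j)·cross = 36.5·389.0000 = 14198.5000
edge 5: (17,40)→(1.5,31.5)  cross = 17·31.5 − 1.5·40 = 475.5000; (r_i+r_j)·cross = 18.5·475.5000 = 8796.7500
Σcross = 939.7500 → A = |Σcross|/2 = 469.8750 mm²
Σ(r_i+r_j)·cross = 29508.3750 → first moment M = |Σ|/6 = 4918.0625
R_c = M/A = 4918.0625/469.8750 = 10.4667 mm
θ = 243° = 4.241150 rad
V = θ·R_c·A = 4.241150·10.4667·469.8750 = 20858.241 mm³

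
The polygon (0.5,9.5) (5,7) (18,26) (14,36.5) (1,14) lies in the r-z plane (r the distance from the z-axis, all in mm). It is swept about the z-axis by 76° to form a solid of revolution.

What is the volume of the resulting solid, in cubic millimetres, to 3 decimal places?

Volume = 2569.389 mm³

Profile (r,z), 5 vertices: (0.5,9.5) (5,7) (18,26) (14,36.5) (1,14)
edge 0: (0.5,9.5)→(5,7)  cross = 0.5·7 − 5·9.5 = -44.0000; (r_i+r_j)·cross = 5.5·-44.0000 = -242.0000
edge 1: (5,7)→(18,26)  cross = 5·26 − 18·7 = 4.0000; (r_i+r_j)·cross = 23·4.0000 = 92.0000
edge 2: (18,26)→(14,36.5)  cross = 18·36.5 − 14·26 = 293.0000; (r_i+r_j)·cross = 32·293.0000 = 9376.0000
edge 3: (14,36.5)→(1,14)  cross = 14·14 − 1·36.5 = 159.5000; (r_i+r_j)·cross = 15·159.5000 = 2392.5000
edge 4: (1,14)→(0.5,9.5)  cross = 1·9.5 − 0.5·14 = 2.5000; (r_i+r_j)·cross = 1.5·2.5000 = 3.7500
Σcross = 415.0000 → A = |Σcross|/2 = 207.5000 mm²
Σ(r_i+r_j)·cross = 11622.2500 → first moment M = |Σ|/6 = 1937.0417
R_c = M/A = 1937.0417/207.5000 = 9.3351 mm
θ = 76° = 1.326450 rad
V = θ·R_c·A = 1.326450·9.3351·207.5000 = 2569.389 mm³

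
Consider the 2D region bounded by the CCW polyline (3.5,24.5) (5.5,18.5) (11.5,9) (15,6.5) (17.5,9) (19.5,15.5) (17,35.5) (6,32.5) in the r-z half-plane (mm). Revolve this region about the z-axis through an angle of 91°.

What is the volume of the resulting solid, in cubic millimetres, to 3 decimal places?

Volume = 6089.680 mm³

Profile (r,z), 8 vertices: (3.5,24.5) (5.5,18.5) (11.5,9) (15,6.5) (17.5,9) (19.5,15.5) (17,35.5) (6,32.5)
edge 0: (3.5,24.5)→(5.5,18.5)  cross = 3.5·18.5 − 5.5·24.5 = -70.0000; (r_i+r_j)·cross = 9·-70.0000 = -630.0000
edge 1: (5.5,18.5)→(11.5,9)  cross = 5.5·9 − 11.5·18.5 = -163.2500; (r_i+r_j)·cross = 17·-163.2500 = -2775.2500
edge 2: (11.5,9)→(15,6.5)  cross = 11.5·6.5 − 15·9 = -60.2500; (r_i+r_j)·cross = 26.5·-60.2500 = -1596.6250
edge 3: (15,6.5)→(17.5,9)  cross = 15·9 − 17.5·6.5 = 21.2500; (r_i+r_j)·cross = 32.5·21.2500 = 690.6250
edge 4: (17.5,9)→(19.5,15.5)  cross = 17.5·15.5 − 19.5·9 = 95.7500; (r_i+r_j)·cross = 37·95.7500 = 3542.7500
edge 5: (19.5,15.5)→(17,35.5)  cross = 19.5·35.5 − 17·15.5 = 428.7500; (r_i+r_j)·cross = 36.5·428.7500 = 15649.3750
edge 6: (17,35.5)→(6,32.5)  cross = 17·32.5 − 6·35.5 = 339.5000; (r_i+r_j)·cross = 23·339.5000 = 7808.5000
edge 7: (6,32.5)→(3.5,24.5)  cross = 6·24.5 − 3.5·32.5 = 33.2500; (r_i+r_j)·cross = 9.5·33.2500 = 315.8750
Σcross = 625.0000 → A = |Σcross|/2 = 312.5000 mm²
Σ(r_i+r_j)·cross = 23005.2500 → first moment M = |Σ|/6 = 3834.2083
R_c = M/A = 3834.2083/312.5000 = 12.2695 mm
θ = 91° = 1.588250 rad
V = θ·R_c·A = 1.588250·12.2695·312.5000 = 6089.680 mm³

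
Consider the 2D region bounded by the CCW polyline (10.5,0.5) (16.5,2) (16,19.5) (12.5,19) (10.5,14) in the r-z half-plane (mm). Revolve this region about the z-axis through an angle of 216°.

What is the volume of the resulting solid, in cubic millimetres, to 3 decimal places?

Volume = 4987.592 mm³

Profile (r,z), 5 vertices: (10.5,0.5) (16.5,2) (16,19.5) (12.5,19) (10.5,14)
edge 0: (10.5,0.5)→(16.5,2)  cross = 10.5·2 − 16.5·0.5 = 12.7500; (r_i+r_j)·cross = 27·12.7500 = 344.2500
edge 1: (16.5,2)→(16,19.5)  cross = 16.5·19.5 − 16·2 = 289.7500; (r_i+r_j)·cross = 32.5·289.7500 = 9416.8750
edge 2: (16,19.5)→(12.5,19)  cross = 16·19 − 12.5·19.5 = 60.2500; (r_i+r_j)·cross = 28.5·60.2500 = 1717.1250
edge 3: (12.5,19)→(10.5,14)  cross = 12.5·14 − 10.5·19 = -24.5000; (r_i+r_j)·cross = 23·-24.5000 = -563.5000
edge 4: (10.5,14)→(10.5,0.5)  cross = 10.5·0.5 − 10.5·14 = -141.7500; (r_i+r_j)·cross = 21·-141.7500 = -2976.7500
Σcross = 196.5000 → A = |Σcross|/2 = 98.2500 mm²
Σ(r_i+r_j)·cross = 7938.0000 → first moment M = |Σ|/6 = 1323.0000
R_c = M/A = 1323.0000/98.2500 = 13.4656 mm
θ = 216° = 3.769911 rad
V = θ·R_c·A = 3.769911·13.4656·98.2500 = 4987.592 mm³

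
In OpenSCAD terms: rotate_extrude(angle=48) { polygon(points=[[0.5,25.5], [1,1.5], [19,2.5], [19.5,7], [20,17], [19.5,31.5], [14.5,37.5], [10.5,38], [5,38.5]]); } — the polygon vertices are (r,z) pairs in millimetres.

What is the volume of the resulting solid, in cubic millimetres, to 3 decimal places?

Profile (r,z), 9 vertices: (0.5,25.5) (1,1.5) (19,2.5) (19.5,7) (20,17) (19.5,31.5) (14.5,37.5) (10.5,38) (5,38.5)
edge 0: (0.5,25.5)→(1,1.5)  cross = 0.5·1.5 − 1·25.5 = -24.7500; (r_i+r_j)·cross = 1.5·-24.7500 = -37.1250
edge 1: (1,1.5)→(19,2.5)  cross = 1·2.5 − 19·1.5 = -26.0000; (r_i+r_j)·cross = 20·-26.0000 = -520.0000
edge 2: (19,2.5)→(19.5,7)  cross = 19·7 − 19.5·2.5 = 84.2500; (r_i+r_j)·cross = 38.5·84.2500 = 3243.6250
edge 3: (19.5,7)→(20,17)  cross = 19.5·17 − 20·7 = 191.5000; (r_i+r_j)·cross = 39.5·191.5000 = 7564.2500
edge 4: (20,17)→(19.5,31.5)  cross = 20·31.5 − 19.5·17 = 298.5000; (r_i+r_j)·cross = 39.5·298.5000 = 11790.7500
edge 5: (19.5,31.5)→(14.5,37.5)  cross = 19.5·37.5 − 14.5·31.5 = 274.5000; (r_i+r_j)·cross = 34·274.5000 = 9333.0000
edge 6: (14.5,37.5)→(10.5,38)  cross = 14.5·38 − 10.5·37.5 = 157.2500; (r_i+r_j)·cross = 25·157.2500 = 3931.2500
edge 7: (10.5,38)→(5,38.5)  cross = 10.5·38.5 − 5·38 = 214.2500; (r_i+r_j)·cross = 15.5·214.2500 = 3320.8750
edge 8: (5,38.5)→(0.5,25.5)  cross = 5·25.5 − 0.5·38.5 = 108.2500; (r_i+r_j)·cross = 5.5·108.2500 = 595.3750
Σcross = 1277.7500 → A = |Σcross|/2 = 638.8750 mm²
Σ(r_i+r_j)·cross = 39222.0000 → first moment M = |Σ|/6 = 6537.0000
R_c = M/A = 6537.0000/638.8750 = 10.2320 mm
θ = 48° = 0.837758 rad
V = θ·R_c·A = 0.837758·10.2320·638.8750 = 5476.424 mm³

Volume = 5476.424 mm³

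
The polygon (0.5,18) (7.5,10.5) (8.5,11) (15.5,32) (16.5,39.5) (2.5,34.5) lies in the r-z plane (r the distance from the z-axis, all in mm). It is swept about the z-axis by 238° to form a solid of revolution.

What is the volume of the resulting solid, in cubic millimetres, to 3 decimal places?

Profile (r,z), 6 vertices: (0.5,18) (7.5,10.5) (8.5,11) (15.5,32) (16.5,39.5) (2.5,34.5)
edge 0: (0.5,18)→(7.5,10.5)  cross = 0.5·10.5 − 7.5·18 = -129.7500; (r_i+r_j)·cross = 8·-129.7500 = -1038.0000
edge 1: (7.5,10.5)→(8.5,11)  cross = 7.5·11 − 8.5·10.5 = -6.7500; (r_i+r_j)·cross = 16·-6.7500 = -108.0000
edge 2: (8.5,11)→(15.5,32)  cross = 8.5·32 − 15.5·11 = 101.5000; (r_i+r_j)·cross = 24·101.5000 = 2436.0000
edge 3: (15.5,32)→(16.5,39.5)  cross = 15.5·39.5 − 16.5·32 = 84.2500; (r_i+r_j)·cross = 32·84.2500 = 2696.0000
edge 4: (16.5,39.5)→(2.5,34.5)  cross = 16.5·34.5 − 2.5·39.5 = 470.5000; (r_i+r_j)·cross = 19·470.5000 = 8939.5000
edge 5: (2.5,34.5)→(0.5,18)  cross = 2.5·18 − 0.5·34.5 = 27.7500; (r_i+r_j)·cross = 3·27.7500 = 83.2500
Σcross = 547.5000 → A = |Σcross|/2 = 273.7500 mm²
Σ(r_i+r_j)·cross = 13008.7500 → first moment M = |Σ|/6 = 2168.1250
R_c = M/A = 2168.1250/273.7500 = 7.9201 mm
θ = 238° = 4.153884 rad
V = θ·R_c·A = 4.153884·7.9201·273.7500 = 9006.139 mm³

Volume = 9006.139 mm³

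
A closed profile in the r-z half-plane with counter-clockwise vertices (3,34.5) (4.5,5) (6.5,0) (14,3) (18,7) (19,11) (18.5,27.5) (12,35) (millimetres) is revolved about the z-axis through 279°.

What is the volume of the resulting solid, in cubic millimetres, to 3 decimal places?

Volume = 23604.445 mm³

Profile (r,z), 8 vertices: (3,34.5) (4.5,5) (6.5,0) (14,3) (18,7) (19,11) (18.5,27.5) (12,35)
edge 0: (3,34.5)→(4.5,5)  cross = 3·5 − 4.5·34.5 = -140.2500; (r_i+r_j)·cross = 7.5·-140.2500 = -1051.8750
edge 1: (4.5,5)→(6.5,0)  cross = 4.5·0 − 6.5·5 = -32.5000; (r_i+r_j)·cross = 11·-32.5000 = -357.5000
edge 2: (6.5,0)→(14,3)  cross = 6.5·3 − 14·0 = 19.5000; (r_i+r_j)·cross = 20.5·19.5000 = 399.7500
edge 3: (14,3)→(18,7)  cross = 14·7 − 18·3 = 44.0000; (r_i+r_j)·cross = 32·44.0000 = 1408.0000
edge 4: (18,7)→(19,11)  cross = 18·11 − 19·7 = 65.0000; (r_i+r_j)·cross = 37·65.0000 = 2405.0000
edge 5: (19,11)→(18.5,27.5)  cross = 19·27.5 − 18.5·11 = 319.0000; (r_i+r_j)·cross = 37.5·319.0000 = 11962.5000
edge 6: (18.5,27.5)→(12,35)  cross = 18.5·35 − 12·27.5 = 317.5000; (r_i+r_j)·cross = 30.5·317.5000 = 9683.7500
edge 7: (12,35)→(3,34.5)  cross = 12·34.5 − 3·35 = 309.0000; (r_i+r_j)·cross = 15·309.0000 = 4635.0000
Σcross = 901.2500 → A = |Σcross|/2 = 450.6250 mm²
Σ(r_i+r_j)·cross = 29084.6250 → first moment M = |Σ|/6 = 4847.4375
R_c = M/A = 4847.4375/450.6250 = 10.7571 mm
θ = 279° = 4.869469 rad
V = θ·R_c·A = 4.869469·10.7571·450.6250 = 23604.445 mm³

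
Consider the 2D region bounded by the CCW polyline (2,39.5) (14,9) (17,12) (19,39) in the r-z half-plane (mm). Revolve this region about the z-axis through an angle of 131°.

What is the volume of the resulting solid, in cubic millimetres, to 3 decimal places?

Profile (r,z), 4 vertices: (2,39.5) (14,9) (17,12) (19,39)
edge 0: (2,39.5)→(14,9)  cross = 2·9 − 14·39.5 = -535.0000; (r_i+r_j)·cross = 16·-535.0000 = -8560.0000
edge 1: (14,9)→(17,12)  cross = 14·12 − 17·9 = 15.0000; (r_i+r_j)·cross = 31·15.0000 = 465.0000
edge 2: (17,12)→(19,39)  cross = 17·39 − 19·12 = 435.0000; (r_i+r_j)·cross = 36·435.0000 = 15660.0000
edge 3: (19,39)→(2,39.5)  cross = 19·39.5 − 2·39 = 672.5000; (r_i+r_j)·cross = 21·672.5000 = 14122.5000
Σcross = 587.5000 → A = |Σcross|/2 = 293.7500 mm²
Σ(r_i+r_j)·cross = 21687.5000 → first moment M = |Σ|/6 = 3614.5833
R_c = M/A = 3614.5833/293.7500 = 12.3050 mm
θ = 131° = 2.286381 rad
V = θ·R_c·A = 2.286381·12.3050·293.7500 = 8264.316 mm³

Volume = 8264.316 mm³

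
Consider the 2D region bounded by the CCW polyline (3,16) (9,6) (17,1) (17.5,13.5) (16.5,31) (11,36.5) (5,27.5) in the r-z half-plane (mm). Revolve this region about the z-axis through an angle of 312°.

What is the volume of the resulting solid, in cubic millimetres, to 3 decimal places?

Volume = 21182.599 mm³

Profile (r,z), 7 vertices: (3,16) (9,6) (17,1) (17.5,13.5) (16.5,31) (11,36.5) (5,27.5)
edge 0: (3,16)→(9,6)  cross = 3·6 − 9·16 = -126.0000; (r_i+r_j)·cross = 12·-126.0000 = -1512.0000
edge 1: (9,6)→(17,1)  cross = 9·1 − 17·6 = -93.0000; (r_i+r_j)·cross = 26·-93.0000 = -2418.0000
edge 2: (17,1)→(17.5,13.5)  cross = 17·13.5 − 17.5·1 = 212.0000; (r_i+r_j)·cross = 34.5·212.0000 = 7314.0000
edge 3: (17.5,13.5)→(16.5,31)  cross = 17.5·31 − 16.5·13.5 = 319.7500; (r_i+r_j)·cross = 34·319.7500 = 10871.5000
edge 4: (16.5,31)→(11,36.5)  cross = 16.5·36.5 − 11·31 = 261.2500; (r_i+r_j)·cross = 27.5·261.2500 = 7184.3750
edge 5: (11,36.5)→(5,27.5)  cross = 11·27.5 − 5·36.5 = 120.0000; (r_i+r_j)·cross = 16·120.0000 = 1920.0000
edge 6: (5,27.5)→(3,16)  cross = 5·16 − 3·27.5 = -2.5000; (r_i+r_j)·cross = 8·-2.5000 = -20.0000
Σcross = 691.5000 → A = |Σcross|/2 = 345.7500 mm²
Σ(r_i+r_j)·cross = 23339.8750 → first moment M = |Σ|/6 = 3889.9792
R_c = M/A = 3889.9792/345.7500 = 11.2508 mm
θ = 312° = 5.445427 rad
V = θ·R_c·A = 5.445427·11.2508·345.7500 = 21182.599 mm³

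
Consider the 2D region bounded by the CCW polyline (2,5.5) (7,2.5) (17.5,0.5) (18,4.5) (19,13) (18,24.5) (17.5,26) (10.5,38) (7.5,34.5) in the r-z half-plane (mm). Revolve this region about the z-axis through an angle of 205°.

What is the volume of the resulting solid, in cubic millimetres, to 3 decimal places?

Profile (r,z), 9 vertices: (2,5.5) (7,2.5) (17.5,0.5) (18,4.5) (19,13) (18,24.5) (17.5,26) (10.5,38) (7.5,34.5)
edge 0: (2,5.5)→(7,2.5)  cross = 2·2.5 − 7·5.5 = -33.5000; (r_i+r_j)·cross = 9·-33.5000 = -301.5000
edge 1: (7,2.5)→(17.5,0.5)  cross = 7·0.5 − 17.5·2.5 = -40.2500; (r_i+r_j)·cross = 24.5·-40.2500 = -986.1250
edge 2: (17.5,0.5)→(18,4.5)  cross = 17.5·4.5 − 18·0.5 = 69.7500; (r_i+r_j)·cross = 35.5·69.7500 = 2476.1250
edge 3: (18,4.5)→(19,13)  cross = 18·13 − 19·4.5 = 148.5000; (r_i+r_j)·cross = 37·148.5000 = 5494.5000
edge 4: (19,13)→(18,24.5)  cross = 19·24.5 − 18·13 = 231.5000; (r_i+r_j)·cross = 37·231.5000 = 8565.5000
edge 5: (18,24.5)→(17.5,26)  cross = 18·26 − 17.5·24.5 = 39.2500; (r_i+r_j)·cross = 35.5·39.2500 = 1393.3750
edge 6: (17.5,26)→(10.5,38)  cross = 17.5·38 − 10.5·26 = 392.0000; (r_i+r_j)·cross = 28·392.0000 = 10976.0000
edge 7: (10.5,38)→(7.5,34.5)  cross = 10.5·34.5 − 7.5·38 = 77.2500; (r_i+r_j)·cross = 18·77.2500 = 1390.5000
edge 8: (7.5,34.5)→(2,5.5)  cross = 7.5·5.5 − 2·34.5 = -27.7500; (r_i+r_j)·cross = 9.5·-27.7500 = -263.6250
Σcross = 856.7500 → A = |Σcross|/2 = 428.3750 mm²
Σ(r_i+r_j)·cross = 28744.7500 → first moment M = |Σ|/6 = 4790.7917
R_c = M/A = 4790.7917/428.3750 = 11.1836 mm
θ = 205° = 3.577925 rad
V = θ·R_c·A = 3.577925·11.1836·428.3750 = 17141.093 mm³

Volume = 17141.093 mm³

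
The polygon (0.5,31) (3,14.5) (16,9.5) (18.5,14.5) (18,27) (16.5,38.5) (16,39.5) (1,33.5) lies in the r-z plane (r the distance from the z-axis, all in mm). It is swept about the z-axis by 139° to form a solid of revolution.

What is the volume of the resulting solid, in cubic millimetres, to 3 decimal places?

Profile (r,z), 8 vertices: (0.5,31) (3,14.5) (16,9.5) (18.5,14.5) (18,27) (16.5,38.5) (16,39.5) (1,33.5)
edge 0: (0.5,31)→(3,14.5)  cross = 0.5·14.5 − 3·31 = -85.7500; (r_i+r_j)·cross = 3.5·-85.7500 = -300.1250
edge 1: (3,14.5)→(16,9.5)  cross = 3·9.5 − 16·14.5 = -203.5000; (r_i+r_j)·cross = 19·-203.5000 = -3866.5000
edge 2: (16,9.5)→(18.5,14.5)  cross = 16·14.5 − 18.5·9.5 = 56.2500; (r_i+r_j)·cross = 34.5·56.2500 = 1940.6250
edge 3: (18.5,14.5)→(18,27)  cross = 18.5·27 − 18·14.5 = 238.5000; (r_i+r_j)·cross = 36.5·238.5000 = 8705.2500
edge 4: (18,27)→(16.5,38.5)  cross = 18·38.5 − 16.5·27 = 247.5000; (r_i+r_j)·cross = 34.5·247.5000 = 8538.7500
edge 5: (16.5,38.5)→(16,39.5)  cross = 16.5·39.5 − 16·38.5 = 35.7500; (r_i+r_j)·cross = 32.5·35.7500 = 1161.8750
edge 6: (16,39.5)→(1,33.5)  cross = 16·33.5 − 1·39.5 = 496.5000; (r_i+r_j)·cross = 17·496.5000 = 8440.5000
edge 7: (1,33.5)→(0.5,31)  cross = 1·31 − 0.5·33.5 = 14.2500; (r_i+r_j)·cross = 1.5·14.2500 = 21.3750
Σcross = 799.5000 → A = |Σcross|/2 = 399.7500 mm²
Σ(r_i+r_j)·cross = 24641.7500 → first moment M = |Σ|/6 = 4106.9583
R_c = M/A = 4106.9583/399.7500 = 10.2738 mm
θ = 139° = 2.426008 rad
V = θ·R_c·A = 2.426008·10.2738·399.7500 = 9963.512 mm³

Volume = 9963.512 mm³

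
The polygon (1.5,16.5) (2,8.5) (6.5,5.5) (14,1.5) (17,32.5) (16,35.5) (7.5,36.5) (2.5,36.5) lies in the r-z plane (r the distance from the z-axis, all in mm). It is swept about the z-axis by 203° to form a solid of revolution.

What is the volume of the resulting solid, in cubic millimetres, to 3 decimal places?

Volume = 13866.488 mm³

Profile (r,z), 8 vertices: (1.5,16.5) (2,8.5) (6.5,5.5) (14,1.5) (17,32.5) (16,35.5) (7.5,36.5) (2.5,36.5)
edge 0: (1.5,16.5)→(2,8.5)  cross = 1.5·8.5 − 2·16.5 = -20.2500; (r_i+r_j)·cross = 3.5·-20.2500 = -70.8750
edge 1: (2,8.5)→(6.5,5.5)  cross = 2·5.5 − 6.5·8.5 = -44.2500; (r_i+r_j)·cross = 8.5·-44.2500 = -376.1250
edge 2: (6.5,5.5)→(14,1.5)  cross = 6.5·1.5 − 14·5.5 = -67.2500; (r_i+r_j)·cross = 20.5·-67.2500 = -1378.6250
edge 3: (14,1.5)→(17,32.5)  cross = 14·32.5 − 17·1.5 = 429.5000; (r_i+r_j)·cross = 31·429.5000 = 13314.5000
edge 4: (17,32.5)→(16,35.5)  cross = 17·35.5 − 16·32.5 = 83.5000; (r_i+r_j)·cross = 33·83.5000 = 2755.5000
edge 5: (16,35.5)→(7.5,36.5)  cross = 16·36.5 − 7.5·35.5 = 317.7500; (r_i+r_j)·cross = 23.5·317.7500 = 7467.1250
edge 6: (7.5,36.5)→(2.5,36.5)  cross = 7.5·36.5 − 2.5·36.5 = 182.5000; (r_i+r_j)·cross = 10·182.5000 = 1825.0000
edge 7: (2.5,36.5)→(1.5,16.5)  cross = 2.5·16.5 − 1.5·36.5 = -13.5000; (r_i+r_j)·cross = 4·-13.5000 = -54.0000
Σcross = 868.0000 → A = |Σcross|/2 = 434.0000 mm²
Σ(r_i+r_j)·cross = 23482.5000 → first moment M = |Σ|/6 = 3913.7500
R_c = M/A = 3913.7500/434.0000 = 9.0179 mm
θ = 203° = 3.543018 rad
V = θ·R_c·A = 3.543018·9.0179·434.0000 = 13866.488 mm³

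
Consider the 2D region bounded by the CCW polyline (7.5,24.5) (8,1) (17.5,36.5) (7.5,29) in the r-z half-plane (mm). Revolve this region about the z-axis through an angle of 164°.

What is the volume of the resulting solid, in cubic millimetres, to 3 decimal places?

Volume = 4491.727 mm³

Profile (r,z), 4 vertices: (7.5,24.5) (8,1) (17.5,36.5) (7.5,29)
edge 0: (7.5,24.5)→(8,1)  cross = 7.5·1 − 8·24.5 = -188.5000; (r_i+r_j)·cross = 15.5·-188.5000 = -2921.7500
edge 1: (8,1)→(17.5,36.5)  cross = 8·36.5 − 17.5·1 = 274.5000; (r_i+r_j)·cross = 25.5·274.5000 = 6999.7500
edge 2: (17.5,36.5)→(7.5,29)  cross = 17.5·29 − 7.5·36.5 = 233.7500; (r_i+r_j)·cross = 25·233.7500 = 5843.7500
edge 3: (7.5,29)→(7.5,24.5)  cross = 7.5·24.5 − 7.5·29 = -33.7500; (r_i+r_j)·cross = 15·-33.7500 = -506.2500
Σcross = 286.0000 → A = |Σcross|/2 = 143.0000 mm²
Σ(r_i+r_j)·cross = 9415.5000 → first moment M = |Σ|/6 = 1569.2500
R_c = M/A = 1569.2500/143.0000 = 10.9738 mm
θ = 164° = 2.862340 rad
V = θ·R_c·A = 2.862340·10.9738·143.0000 = 4491.727 mm³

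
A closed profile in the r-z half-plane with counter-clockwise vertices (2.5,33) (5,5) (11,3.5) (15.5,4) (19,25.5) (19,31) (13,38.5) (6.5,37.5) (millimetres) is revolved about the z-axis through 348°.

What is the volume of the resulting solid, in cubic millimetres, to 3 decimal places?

Profile (r,z), 8 vertices: (2.5,33) (5,5) (11,3.5) (15.5,4) (19,25.5) (19,31) (13,38.5) (6.5,37.5)
edge 0: (2.5,33)→(5,5)  cross = 2.5·5 − 5·33 = -152.5000; (r_i+r_j)·cross = 7.5·-152.5000 = -1143.7500
edge 1: (5,5)→(11,3.5)  cross = 5·3.5 − 11·5 = -37.5000; (r_i+r_j)·cross = 16·-37.5000 = -600.0000
edge 2: (11,3.5)→(15.5,4)  cross = 11·4 − 15.5·3.5 = -10.2500; (r_i+r_j)·cross = 26.5·-10.2500 = -271.6250
edge 3: (15.5,4)→(19,25.5)  cross = 15.5·25.5 − 19·4 = 319.2500; (r_i+r_j)·cross = 34.5·319.2500 = 11014.1250
edge 4: (19,25.5)→(19,31)  cross = 19·31 − 19·25.5 = 104.5000; (r_i+r_j)·cross = 38·104.5000 = 3971.0000
edge 5: (19,31)→(13,38.5)  cross = 19·38.5 − 13·31 = 328.5000; (r_i+r_j)·cross = 32·328.5000 = 10512.0000
edge 6: (13,38.5)→(6.5,37.5)  cross = 13·37.5 − 6.5·38.5 = 237.2500; (r_i+r_j)·cross = 19.5·237.2500 = 4626.3750
edge 7: (6.5,37.5)→(2.5,33)  cross = 6.5·33 − 2.5·37.5 = 120.7500; (r_i+r_j)·cross = 9·120.7500 = 1086.7500
Σcross = 910.0000 → A = |Σcross|/2 = 455.0000 mm²
Σ(r_i+r_j)·cross = 29194.8750 → first moment M = |Σ|/6 = 4865.8125
R_c = M/A = 4865.8125/455.0000 = 10.6941 mm
θ = 348° = 6.073746 rad
V = θ·R_c·A = 6.073746·10.6941·455.0000 = 29553.708 mm³

Volume = 29553.708 mm³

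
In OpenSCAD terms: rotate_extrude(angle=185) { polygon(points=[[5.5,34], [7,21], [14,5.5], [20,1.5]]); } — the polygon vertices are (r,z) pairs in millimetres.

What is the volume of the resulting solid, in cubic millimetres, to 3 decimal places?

Volume = 3878.331 mm³

Profile (r,z), 4 vertices: (5.5,34) (7,21) (14,5.5) (20,1.5)
edge 0: (5.5,34)→(7,21)  cross = 5.5·21 − 7·34 = -122.5000; (r_i+r_j)·cross = 12.5·-122.5000 = -1531.2500
edge 1: (7,21)→(14,5.5)  cross = 7·5.5 − 14·21 = -255.5000; (r_i+r_j)·cross = 21·-255.5000 = -5365.5000
edge 2: (14,5.5)→(20,1.5)  cross = 14·1.5 − 20·5.5 = -89.0000; (r_i+r_j)·cross = 34·-89.0000 = -3026.0000
edge 3: (20,1.5)→(5.5,34)  cross = 20·34 − 5.5·1.5 = 671.7500; (r_i+r_j)·cross = 25.5·671.7500 = 17129.6250
Σcross = 204.7500 → A = |Σcross|/2 = 102.3750 mm²
Σ(r_i+r_j)·cross = 7206.8750 → first moment M = |Σ|/6 = 1201.1458
R_c = M/A = 1201.1458/102.3750 = 11.7328 mm
θ = 185° = 3.228859 rad
V = θ·R_c·A = 3.228859·11.7328·102.3750 = 3878.331 mm³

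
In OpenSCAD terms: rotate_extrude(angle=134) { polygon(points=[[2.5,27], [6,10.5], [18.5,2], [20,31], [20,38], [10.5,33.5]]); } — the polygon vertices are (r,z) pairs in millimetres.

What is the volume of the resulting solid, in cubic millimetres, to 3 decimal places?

Profile (r,z), 6 vertices: (2.5,27) (6,10.5) (18.5,2) (20,31) (20,38) (10.5,33.5)
edge 0: (2.5,27)→(6,10.5)  cross = 2.5·10.5 − 6·27 = -135.7500; (r_i+r_j)·cross = 8.5·-135.7500 = -1153.8750
edge 1: (6,10.5)→(18.5,2)  cross = 6·2 − 18.5·10.5 = -182.2500; (r_i+r_j)·cross = 24.5·-182.2500 = -4465.1250
edge 2: (18.5,2)→(20,31)  cross = 18.5·31 − 20·2 = 533.5000; (r_i+r_j)·cross = 38.5·533.5000 = 20539.7500
edge 3: (20,31)→(20,38)  cross = 20·38 − 20·31 = 140.0000; (r_i+r_j)·cross = 40·140.0000 = 5600.0000
edge 4: (20,38)→(10.5,33.5)  cross = 20·33.5 − 10.5·38 = 271.0000; (r_i+r_j)·cross = 30.5·271.0000 = 8265.5000
edge 5: (10.5,33.5)→(2.5,27)  cross = 10.5·27 − 2.5·33.5 = 199.7500; (r_i+r_j)·cross = 13·199.7500 = 2596.7500
Σcross = 826.2500 → A = |Σcross|/2 = 413.1250 mm²
Σ(r_i+r_j)·cross = 31383.0000 → first moment M = |Σ|/6 = 5230.5000
R_c = M/A = 5230.5000/413.1250 = 12.6608 mm
θ = 134° = 2.338741 rad
V = θ·R_c·A = 2.338741·12.6608·413.1250 = 12232.786 mm³

Volume = 12232.786 mm³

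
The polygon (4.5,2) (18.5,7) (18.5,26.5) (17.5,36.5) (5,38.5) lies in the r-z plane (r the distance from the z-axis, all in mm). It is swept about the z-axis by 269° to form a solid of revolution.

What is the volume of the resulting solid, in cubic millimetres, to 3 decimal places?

Profile (r,z), 5 vertices: (4.5,2) (18.5,7) (18.5,26.5) (17.5,36.5) (5,38.5)
edge 0: (4.5,2)→(18.5,7)  cross = 4.5·7 − 18.5·2 = -5.5000; (r_i+r_j)·cross = 23·-5.5000 = -126.5000
edge 1: (18.5,7)→(18.5,26.5)  cross = 18.5·26.5 − 18.5·7 = 360.7500; (r_i+r_j)·cross = 37·360.7500 = 13347.7500
edge 2: (18.5,26.5)→(17.5,36.5)  cross = 18.5·36.5 − 17.5·26.5 = 211.5000; (r_i+r_j)·cross = 36·211.5000 = 7614.0000
edge 3: (17.5,36.5)→(5,38.5)  cross = 17.5·38.5 − 5·36.5 = 491.2500; (r_i+r_j)·cross = 22.5·491.2500 = 11053.1250
edge 4: (5,38.5)→(4.5,2)  cross = 5·2 − 4.5·38.5 = -163.2500; (r_i+r_j)·cross = 9.5·-163.2500 = -1550.8750
Σcross = 894.7500 → A = |Σcross|/2 = 447.3750 mm²
Σ(r_i+r_j)·cross = 30337.5000 → first moment M = |Σ|/6 = 5056.2500
R_c = M/A = 5056.2500/447.3750 = 11.3020 mm
θ = 269° = 4.694936 rad
V = θ·R_c·A = 4.694936·11.3020·447.3750 = 23738.769 mm³

Volume = 23738.769 mm³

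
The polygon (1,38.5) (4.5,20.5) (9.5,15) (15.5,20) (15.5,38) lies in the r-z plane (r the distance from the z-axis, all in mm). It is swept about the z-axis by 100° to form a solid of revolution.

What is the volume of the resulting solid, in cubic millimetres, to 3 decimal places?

Profile (r,z), 5 vertices: (1,38.5) (4.5,20.5) (9.5,15) (15.5,20) (15.5,38)
edge 0: (1,38.5)→(4.5,20.5)  cross = 1·20.5 − 4.5·38.5 = -152.7500; (r_i+r_j)·cross = 5.5·-152.7500 = -840.1250
edge 1: (4.5,20.5)→(9.5,15)  cross = 4.5·15 − 9.5·20.5 = -127.2500; (r_i+r_j)·cross = 14·-127.2500 = -1781.5000
edge 2: (9.5,15)→(15.5,20)  cross = 9.5·20 − 15.5·15 = -42.5000; (r_i+r_j)·cross = 25·-42.5000 = -1062.5000
edge 3: (15.5,20)→(15.5,38)  cross = 15.5·38 − 15.5·20 = 279.0000; (r_i+r_j)·cross = 31·279.0000 = 8649.0000
edge 4: (15.5,38)→(1,38.5)  cross = 15.5·38.5 − 1·38 = 558.7500; (r_i+r_j)·cross = 16.5·558.7500 = 9219.3750
Σcross = 515.2500 → A = |Σcross|/2 = 257.6250 mm²
Σ(r_i+r_j)·cross = 14184.2500 → first moment M = |Σ|/6 = 2364.0417
R_c = M/A = 2364.0417/257.6250 = 9.1763 mm
θ = 100° = 1.745329 rad
V = θ·R_c·A = 1.745329·9.1763·257.6250 = 4126.031 mm³

Volume = 4126.031 mm³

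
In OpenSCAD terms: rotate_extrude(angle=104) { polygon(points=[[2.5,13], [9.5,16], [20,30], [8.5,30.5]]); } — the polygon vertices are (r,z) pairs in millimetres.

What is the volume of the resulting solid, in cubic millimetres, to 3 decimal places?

Volume = 2559.275 mm³

Profile (r,z), 4 vertices: (2.5,13) (9.5,16) (20,30) (8.5,30.5)
edge 0: (2.5,13)→(9.5,16)  cross = 2.5·16 − 9.5·13 = -83.5000; (r_i+r_j)·cross = 12·-83.5000 = -1002.0000
edge 1: (9.5,16)→(20,30)  cross = 9.5·30 − 20·16 = -35.0000; (r_i+r_j)·cross = 29.5·-35.0000 = -1032.5000
edge 2: (20,30)→(8.5,30.5)  cross = 20·30.5 − 8.5·30 = 355.0000; (r_i+r_j)·cross = 28.5·355.0000 = 10117.5000
edge 3: (8.5,30.5)→(2.5,13)  cross = 8.5·13 − 2.5·30.5 = 34.2500; (r_i+r_j)·cross = 11·34.2500 = 376.7500
Σcross = 270.7500 → A = |Σcross|/2 = 135.3750 mm²
Σ(r_i+r_j)·cross = 8459.7500 → first moment M = |Σ|/6 = 1409.9583
R_c = M/A = 1409.9583/135.3750 = 10.4152 mm
θ = 104° = 1.815142 rad
V = θ·R_c·A = 1.815142·10.4152·135.3750 = 2559.275 mm³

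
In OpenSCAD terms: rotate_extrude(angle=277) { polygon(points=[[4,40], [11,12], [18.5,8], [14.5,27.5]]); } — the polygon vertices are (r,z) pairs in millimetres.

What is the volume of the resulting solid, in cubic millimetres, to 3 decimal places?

Volume = 9526.303 mm³

Profile (r,z), 4 vertices: (4,40) (11,12) (18.5,8) (14.5,27.5)
edge 0: (4,40)→(11,12)  cross = 4·12 − 11·40 = -392.0000; (r_i+r_j)·cross = 15·-392.0000 = -5880.0000
edge 1: (11,12)→(18.5,8)  cross = 11·8 − 18.5·12 = -134.0000; (r_i+r_j)·cross = 29.5·-134.0000 = -3953.0000
edge 2: (18.5,8)→(14.5,27.5)  cross = 18.5·27.5 − 14.5·8 = 392.7500; (r_i+r_j)·cross = 33·392.7500 = 12960.7500
edge 3: (14.5,27.5)→(4,40)  cross = 14.5·40 − 4·27.5 = 470.0000; (r_i+r_j)·cross = 18.5·470.0000 = 8695.0000
Σcross = 336.7500 → A = |Σcross|/2 = 168.3750 mm²
Σ(r_i+r_j)·cross = 11822.7500 → first moment M = |Σ|/6 = 1970.4583
R_c = M/A = 1970.4583/168.3750 = 11.7028 mm
θ = 277° = 4.834562 rad
V = θ·R_c·A = 4.834562·11.7028·168.3750 = 9526.303 mm³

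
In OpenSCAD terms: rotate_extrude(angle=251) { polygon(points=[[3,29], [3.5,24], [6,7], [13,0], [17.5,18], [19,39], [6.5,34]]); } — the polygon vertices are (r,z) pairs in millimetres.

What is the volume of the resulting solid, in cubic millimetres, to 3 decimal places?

Profile (r,z), 7 vertices: (3,29) (3.5,24) (6,7) (13,0) (17.5,18) (19,39) (6.5,34)
edge 0: (3,29)→(3.5,24)  cross = 3·24 − 3.5·29 = -29.5000; (r_i+r_j)·cross = 6.5·-29.5000 = -191.7500
edge 1: (3.5,24)→(6,7)  cross = 3.5·7 − 6·24 = -119.5000; (r_i+r_j)·cross = 9.5·-119.5000 = -1135.2500
edge 2: (6,7)→(13,0)  cross = 6·0 − 13·7 = -91.0000; (r_i+r_j)·cross = 19·-91.0000 = -1729.0000
edge 3: (13,0)→(17.5,18)  cross = 13·18 − 17.5·0 = 234.0000; (r_i+r_j)·cross = 30.5·234.0000 = 7137.0000
edge 4: (17.5,18)→(19,39)  cross = 17.5·39 − 19·18 = 340.5000; (r_i+r_j)·cross = 36.5·340.5000 = 12428.2500
edge 5: (19,39)→(6.5,34)  cross = 19·34 − 6.5·39 = 392.5000; (r_i+r_j)·cross = 25.5·392.5000 = 10008.7500
edge 6: (6.5,34)→(3,29)  cross = 6.5·29 − 3·34 = 86.5000; (r_i+r_j)·cross = 9.5·86.5000 = 821.7500
Σcross = 813.5000 → A = |Σcross|/2 = 406.7500 mm²
Σ(r_i+r_j)·cross = 27339.7500 → first moment M = |Σ|/6 = 4556.6250
R_c = M/A = 4556.6250/406.7500 = 11.2025 mm
θ = 251° = 4.380776 rad
V = θ·R_c·A = 4.380776·11.2025·406.7500 = 19961.555 mm³

Volume = 19961.555 mm³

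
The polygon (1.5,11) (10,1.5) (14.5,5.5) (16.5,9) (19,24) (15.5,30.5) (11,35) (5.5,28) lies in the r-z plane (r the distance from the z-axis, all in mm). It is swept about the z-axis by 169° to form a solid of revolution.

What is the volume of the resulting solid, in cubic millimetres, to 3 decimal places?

Volume = 11540.212 mm³

Profile (r,z), 8 vertices: (1.5,11) (10,1.5) (14.5,5.5) (16.5,9) (19,24) (15.5,30.5) (11,35) (5.5,28)
edge 0: (1.5,11)→(10,1.5)  cross = 1.5·1.5 − 10·11 = -107.7500; (r_i+r_j)·cross = 11.5·-107.7500 = -1239.1250
edge 1: (10,1.5)→(14.5,5.5)  cross = 10·5.5 − 14.5·1.5 = 33.2500; (r_i+r_j)·cross = 24.5·33.2500 = 814.6250
edge 2: (14.5,5.5)→(16.5,9)  cross = 14.5·9 − 16.5·5.5 = 39.7500; (r_i+r_j)·cross = 31·39.7500 = 1232.2500
edge 3: (16.5,9)→(19,24)  cross = 16.5·24 − 19·9 = 225.0000; (r_i+r_j)·cross = 35.5·225.0000 = 7987.5000
edge 4: (19,24)→(15.5,30.5)  cross = 19·30.5 − 15.5·24 = 207.5000; (r_i+r_j)·cross = 34.5·207.5000 = 7158.7500
edge 5: (15.5,30.5)→(11,35)  cross = 15.5·35 − 11·30.5 = 207.0000; (r_i+r_j)·cross = 26.5·207.0000 = 5485.5000
edge 6: (11,35)→(5.5,28)  cross = 11·28 − 5.5·35 = 115.5000; (r_i+r_j)·cross = 16.5·115.5000 = 1905.7500
edge 7: (5.5,28)→(1.5,11)  cross = 5.5·11 − 1.5·28 = 18.5000; (r_i+r_j)·cross = 7·18.5000 = 129.5000
Σcross = 738.7500 → A = |Σcross|/2 = 369.3750 mm²
Σ(r_i+r_j)·cross = 23474.7500 → first moment M = |Σ|/6 = 3912.4583
R_c = M/A = 3912.4583/369.3750 = 10.5921 mm
θ = 169° = 2.949606 rad
V = θ·R_c·A = 2.949606·10.5921·369.3750 = 11540.212 mm³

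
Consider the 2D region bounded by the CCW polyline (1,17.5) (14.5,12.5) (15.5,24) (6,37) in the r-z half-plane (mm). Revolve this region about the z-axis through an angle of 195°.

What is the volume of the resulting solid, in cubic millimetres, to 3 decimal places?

Volume = 6011.738 mm³

Profile (r,z), 4 vertices: (1,17.5) (14.5,12.5) (15.5,24) (6,37)
edge 0: (1,17.5)→(14.5,12.5)  cross = 1·12.5 − 14.5·17.5 = -241.2500; (r_i+r_j)·cross = 15.5·-241.2500 = -3739.3750
edge 1: (14.5,12.5)→(15.5,24)  cross = 14.5·24 − 15.5·12.5 = 154.2500; (r_i+r_j)·cross = 30·154.2500 = 4627.5000
edge 2: (15.5,24)→(6,37)  cross = 15.5·37 − 6·24 = 429.5000; (r_i+r_j)·cross = 21.5·429.5000 = 9234.2500
edge 3: (6,37)→(1,17.5)  cross = 6·17.5 − 1·37 = 68.0000; (r_i+r_j)·cross = 7·68.0000 = 476.0000
Σcross = 410.5000 → A = |Σcross|/2 = 205.2500 mm²
Σ(r_i+r_j)·cross = 10598.3750 → first moment M = |Σ|/6 = 1766.3958
R_c = M/A = 1766.3958/205.2500 = 8.6061 mm
θ = 195° = 3.403392 rad
V = θ·R_c·A = 3.403392·8.6061·205.2500 = 6011.738 mm³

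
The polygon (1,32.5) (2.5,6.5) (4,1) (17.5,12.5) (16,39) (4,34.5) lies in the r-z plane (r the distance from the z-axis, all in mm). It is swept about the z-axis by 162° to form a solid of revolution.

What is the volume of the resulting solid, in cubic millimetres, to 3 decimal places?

Volume = 11708.225 mm³

Profile (r,z), 6 vertices: (1,32.5) (2.5,6.5) (4,1) (17.5,12.5) (16,39) (4,34.5)
edge 0: (1,32.5)→(2.5,6.5)  cross = 1·6.5 − 2.5·32.5 = -74.7500; (r_i+r_j)·cross = 3.5·-74.7500 = -261.6250
edge 1: (2.5,6.5)→(4,1)  cross = 2.5·1 − 4·6.5 = -23.5000; (r_i+r_j)·cross = 6.5·-23.5000 = -152.7500
edge 2: (4,1)→(17.5,12.5)  cross = 4·12.5 − 17.5·1 = 32.5000; (r_i+r_j)·cross = 21.5·32.5000 = 698.7500
edge 3: (17.5,12.5)→(16,39)  cross = 17.5·39 − 16·12.5 = 482.5000; (r_i+r_j)·cross = 33.5·482.5000 = 16163.7500
edge 4: (16,39)→(4,34.5)  cross = 16·34.5 − 4·39 = 396.0000; (r_i+r_j)·cross = 20·396.0000 = 7920.0000
edge 5: (4,34.5)→(1,32.5)  cross = 4·32.5 − 1·34.5 = 95.5000; (r_i+r_j)·cross = 5·95.5000 = 477.5000
Σcross = 908.2500 → A = |Σcross|/2 = 454.1250 mm²
Σ(r_i+r_j)·cross = 24845.6250 → first moment M = |Σ|/6 = 4140.9375
R_c = M/A = 4140.9375/454.1250 = 9.1185 mm
θ = 162° = 2.827433 rad
V = θ·R_c·A = 2.827433·9.1185·454.1250 = 11708.225 mm³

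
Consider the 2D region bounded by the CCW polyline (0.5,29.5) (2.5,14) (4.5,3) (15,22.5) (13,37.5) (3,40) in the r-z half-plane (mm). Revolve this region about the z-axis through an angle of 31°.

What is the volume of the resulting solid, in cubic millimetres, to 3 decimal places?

Profile (r,z), 6 vertices: (0.5,29.5) (2.5,14) (4.5,3) (15,22.5) (13,37.5) (3,40)
edge 0: (0.5,29.5)→(2.5,14)  cross = 0.5·14 − 2.5·29.5 = -66.7500; (r_i+r_j)·cross = 3·-66.7500 = -200.2500
edge 1: (2.5,14)→(4.5,3)  cross = 2.5·3 − 4.5·14 = -55.5000; (r_i+r_j)·cross = 7·-55.5000 = -388.5000
edge 2: (4.5,3)→(15,22.5)  cross = 4.5·22.5 − 15·3 = 56.2500; (r_i+r_j)·cross = 19.5·56.2500 = 1096.8750
edge 3: (15,22.5)→(13,37.5)  cross = 15·37.5 − 13·22.5 = 270.0000; (r_i+r_j)·cross = 28·270.0000 = 7560.0000
edge 4: (13,37.5)→(3,40)  cross = 13·40 − 3·37.5 = 407.5000; (r_i+r_j)·cross = 16·407.5000 = 6520.0000
edge 5: (3,40)→(0.5,29.5)  cross = 3·29.5 − 0.5·40 = 68.5000; (r_i+r_j)·cross = 3.5·68.5000 = 239.7500
Σcross = 680.0000 → A = |Σcross|/2 = 340.0000 mm²
Σ(r_i+r_j)·cross = 14827.8750 → first moment M = |Σ|/6 = 2471.3125
R_c = M/A = 2471.3125/340.0000 = 7.2686 mm
θ = 31° = 0.541052 rad
V = θ·R_c·A = 0.541052·7.2686·340.0000 = 1337.109 mm³

Volume = 1337.109 mm³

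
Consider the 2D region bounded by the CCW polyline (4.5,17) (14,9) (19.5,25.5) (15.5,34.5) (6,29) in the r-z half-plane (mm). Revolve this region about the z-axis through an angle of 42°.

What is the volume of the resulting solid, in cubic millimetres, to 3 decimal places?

Volume = 2083.478 mm³

Profile (r,z), 5 vertices: (4.5,17) (14,9) (19.5,25.5) (15.5,34.5) (6,29)
edge 0: (4.5,17)→(14,9)  cross = 4.5·9 − 14·17 = -197.5000; (r_i+r_j)·cross = 18.5·-197.5000 = -3653.7500
edge 1: (14,9)→(19.5,25.5)  cross = 14·25.5 − 19.5·9 = 181.5000; (r_i+r_j)·cross = 33.5·181.5000 = 6080.2500
edge 2: (19.5,25.5)→(15.5,34.5)  cross = 19.5·34.5 − 15.5·25.5 = 277.5000; (r_i+r_j)·cross = 35·277.5000 = 9712.5000
edge 3: (15.5,34.5)→(6,29)  cross = 15.5·29 − 6·34.5 = 242.5000; (r_i+r_j)·cross = 21.5·242.5000 = 5213.7500
edge 4: (6,29)→(4.5,17)  cross = 6·17 − 4.5·29 = -28.5000; (r_i+r_j)·cross = 10.5·-28.5000 = -299.2500
Σcross = 475.5000 → A = |Σcross|/2 = 237.7500 mm²
Σ(r_i+r_j)·cross = 17053.5000 → first moment M = |Σ|/6 = 2842.2500
R_c = M/A = 2842.2500/237.7500 = 11.9548 mm
θ = 42° = 0.733038 rad
V = θ·R_c·A = 0.733038·11.9548·237.7500 = 2083.478 mm³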